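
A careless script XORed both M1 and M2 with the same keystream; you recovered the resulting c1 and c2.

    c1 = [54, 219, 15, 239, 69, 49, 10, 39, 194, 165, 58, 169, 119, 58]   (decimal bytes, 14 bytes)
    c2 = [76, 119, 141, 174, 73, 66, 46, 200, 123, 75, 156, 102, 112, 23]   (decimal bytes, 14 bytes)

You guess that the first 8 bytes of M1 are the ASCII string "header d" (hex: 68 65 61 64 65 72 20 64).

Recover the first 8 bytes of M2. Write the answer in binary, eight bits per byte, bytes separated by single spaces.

00010010 11001001 11100011 00100101 01101001 00000001 00000100 10001011

First, c1 ⊕ c2 = (M1 ⊕ K) ⊕ (M2 ⊕ K) = M1 ⊕ M2, so the key drops out. Then M2 = (M1 ⊕ M2) ⊕ M1 over the first 8 bytes.
byte 0: (36 xor 4c) xor 68 = 7a xor 68 = 12
byte 1: (db xor 77) xor 65 = ac xor 65 = c9
byte 2: (0f xor 8d) xor 61 = 82 xor 61 = e3
byte 3: (ef xor ae) xor 64 = 41 xor 64 = 25
byte 4: (45 xor 49) xor 65 = 0c xor 65 = 69
byte 5: (31 xor 42) xor 72 = 73 xor 72 = 01
byte 6: (0a xor 2e) xor 20 = 24 xor 20 = 04
byte 7: (27 xor c8) xor 64 = ef xor 64 = 8b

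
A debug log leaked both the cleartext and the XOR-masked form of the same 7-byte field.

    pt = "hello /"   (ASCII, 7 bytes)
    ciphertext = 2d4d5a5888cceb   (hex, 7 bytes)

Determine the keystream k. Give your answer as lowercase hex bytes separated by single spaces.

Since ciphertext = pt ⊕ k, XORing both sides with pt gives k = pt ⊕ ciphertext.
byte 0: 68 XOR 2d = 45
byte 1: 65 XOR 4d = 28
byte 2: 6c XOR 5a = 36
byte 3: 6c XOR 58 = 34
byte 4: 6f XOR 88 = e7
byte 5: 20 XOR cc = ec
byte 6: 2f XOR eb = c4

45 28 36 34 e7 ec c4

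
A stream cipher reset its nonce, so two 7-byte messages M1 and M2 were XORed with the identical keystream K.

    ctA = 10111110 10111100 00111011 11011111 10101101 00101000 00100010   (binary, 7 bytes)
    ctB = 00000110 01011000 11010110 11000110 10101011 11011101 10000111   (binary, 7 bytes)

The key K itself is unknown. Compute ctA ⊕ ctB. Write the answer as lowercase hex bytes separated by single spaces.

ctA ⊕ ctB = (M1 ⊕ K) ⊕ (M2 ⊕ K) = M1 ⊕ M2 — the shared key cancels under XOR.
190 xor   6 = 184
188 xor  88 = 228
 59 xor 214 = 237
223 xor 198 =  25
173 xor 171 =   6
 40 xor 221 = 245
 34 xor 135 = 165

b8 e4 ed 19 06 f5 a5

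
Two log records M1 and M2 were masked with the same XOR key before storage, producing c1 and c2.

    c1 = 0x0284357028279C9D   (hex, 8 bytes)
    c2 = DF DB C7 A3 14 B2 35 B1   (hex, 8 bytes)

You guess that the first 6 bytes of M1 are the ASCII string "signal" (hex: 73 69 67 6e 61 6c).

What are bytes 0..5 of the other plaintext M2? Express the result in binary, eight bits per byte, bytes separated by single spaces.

First, c1 ⊕ c2 = (M1 ⊕ K) ⊕ (M2 ⊕ K) = M1 ⊕ M2, so the key drops out. Then M2 = (M1 ⊕ M2) ⊕ M1 over the first 6 bytes.
byte 0: (02 XOR df) XOR 73 = dd XOR 73 = ae
byte 1: (84 XOR db) XOR 69 = 5f XOR 69 = 36
byte 2: (35 XOR c7) XOR 67 = f2 XOR 67 = 95
byte 3: (70 XOR a3) XOR 6e = d3 XOR 6e = bd
byte 4: (28 XOR 14) XOR 61 = 3c XOR 61 = 5d
byte 5: (27 XOR b2) XOR 6c = 95 XOR 6c = f9

10101110 00110110 10010101 10111101 01011101 11111001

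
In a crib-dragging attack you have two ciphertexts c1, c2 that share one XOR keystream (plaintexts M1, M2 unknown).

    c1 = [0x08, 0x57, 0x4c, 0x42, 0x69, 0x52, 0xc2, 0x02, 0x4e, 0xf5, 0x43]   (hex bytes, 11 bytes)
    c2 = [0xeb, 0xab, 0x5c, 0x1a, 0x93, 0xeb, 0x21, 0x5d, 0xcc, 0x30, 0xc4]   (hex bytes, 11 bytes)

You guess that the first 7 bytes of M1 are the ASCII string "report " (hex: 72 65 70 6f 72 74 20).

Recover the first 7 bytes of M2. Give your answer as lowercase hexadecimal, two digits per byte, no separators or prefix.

9199603788cdc3

First, c1 ⊕ c2 = (M1 ⊕ K) ⊕ (M2 ⊕ K) = M1 ⊕ M2, so the key drops out. Then M2 = (M1 ⊕ M2) ⊕ M1 over the first 7 bytes.
byte 0: (08 ⊕ eb) ⊕ 72 = e3 ⊕ 72 = 91
byte 1: (57 ⊕ ab) ⊕ 65 = fc ⊕ 65 = 99
byte 2: (4c ⊕ 5c) ⊕ 70 = 10 ⊕ 70 = 60
byte 3: (42 ⊕ 1a) ⊕ 6f = 58 ⊕ 6f = 37
byte 4: (69 ⊕ 93) ⊕ 72 = fa ⊕ 72 = 88
byte 5: (52 ⊕ eb) ⊕ 74 = b9 ⊕ 74 = cd
byte 6: (c2 ⊕ 21) ⊕ 20 = e3 ⊕ 20 = c3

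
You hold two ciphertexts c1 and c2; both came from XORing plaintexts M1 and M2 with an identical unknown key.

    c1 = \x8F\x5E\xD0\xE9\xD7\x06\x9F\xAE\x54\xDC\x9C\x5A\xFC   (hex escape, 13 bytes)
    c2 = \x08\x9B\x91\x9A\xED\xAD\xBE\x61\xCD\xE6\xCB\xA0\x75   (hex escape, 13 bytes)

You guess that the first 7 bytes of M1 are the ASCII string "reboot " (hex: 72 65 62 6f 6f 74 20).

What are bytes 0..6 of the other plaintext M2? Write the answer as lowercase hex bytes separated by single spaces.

First, c1 ⊕ c2 = (M1 ⊕ K) ⊕ (M2 ⊕ K) = M1 ⊕ M2, so the key drops out. Then M2 = (M1 ⊕ M2) ⊕ M1 over the first 7 bytes.
byte 0: (8f XOR 08) XOR 72 = 87 XOR 72 = f5
byte 1: (5e XOR 9b) XOR 65 = c5 XOR 65 = a0
byte 2: (d0 XOR 91) XOR 62 = 41 XOR 62 = 23
byte 3: (e9 XOR 9a) XOR 6f = 73 XOR 6f = 1c
byte 4: (d7 XOR ed) XOR 6f = 3a XOR 6f = 55
byte 5: (06 XOR ad) XOR 74 = ab XOR 74 = df
byte 6: (9f XOR be) XOR 20 = 21 XOR 20 = 01

f5 a0 23 1c 55 df 01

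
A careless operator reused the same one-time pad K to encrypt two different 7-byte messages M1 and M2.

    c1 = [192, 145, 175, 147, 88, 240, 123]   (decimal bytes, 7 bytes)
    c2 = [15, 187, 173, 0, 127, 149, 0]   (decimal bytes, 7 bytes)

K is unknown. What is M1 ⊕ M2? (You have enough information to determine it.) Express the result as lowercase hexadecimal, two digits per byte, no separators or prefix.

c1 ⊕ c2 = (M1 ⊕ K) ⊕ (M2 ⊕ K) = M1 ⊕ M2 — the shared key cancels under XOR.
byte 0: c0 ⊕ 0f = cf
byte 1: 91 ⊕ bb = 2a
byte 2: af ⊕ ad = 02
byte 3: 93 ⊕ 00 = 93
byte 4: 58 ⊕ 7f = 27
byte 5: f0 ⊕ 95 = 65
byte 6: 7b ⊕ 00 = 7b

cf2a029327657b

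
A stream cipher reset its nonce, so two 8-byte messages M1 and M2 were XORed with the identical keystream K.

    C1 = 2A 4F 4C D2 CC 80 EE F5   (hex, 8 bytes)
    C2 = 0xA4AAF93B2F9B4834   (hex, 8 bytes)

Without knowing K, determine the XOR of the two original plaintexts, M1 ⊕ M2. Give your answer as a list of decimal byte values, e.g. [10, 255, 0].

[142, 229, 181, 233, 227, 27, 166, 193]

C1 ⊕ C2 = (M1 ⊕ K) ⊕ (M2 ⊕ K) = M1 ⊕ M2 — the shared key cancels under XOR.
byte 0: 2a xor a4 = 8e
byte 1: 4f xor aa = e5
byte 2: 4c xor f9 = b5
byte 3: d2 xor 3b = e9
byte 4: cc xor 2f = e3
byte 5: 80 xor 9b = 1b
byte 6: ee xor 48 = a6
byte 7: f5 xor 34 = c1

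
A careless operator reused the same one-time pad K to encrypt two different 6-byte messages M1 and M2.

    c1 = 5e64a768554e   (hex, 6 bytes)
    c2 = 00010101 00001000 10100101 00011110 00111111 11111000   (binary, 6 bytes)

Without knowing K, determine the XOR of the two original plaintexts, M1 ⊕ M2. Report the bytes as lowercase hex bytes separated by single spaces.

c1 ⊕ c2 = (M1 ⊕ K) ⊕ (M2 ⊕ K) = M1 ⊕ M2 — the shared key cancels under XOR.
01011110 ⊕ 00010101 = 01001011
01100100 ⊕ 00001000 = 01101100
10100111 ⊕ 10100101 = 00000010
01101000 ⊕ 00011110 = 01110110
01010101 ⊕ 00111111 = 01101010
01001110 ⊕ 11111000 = 10110110

4b 6c 02 76 6a b6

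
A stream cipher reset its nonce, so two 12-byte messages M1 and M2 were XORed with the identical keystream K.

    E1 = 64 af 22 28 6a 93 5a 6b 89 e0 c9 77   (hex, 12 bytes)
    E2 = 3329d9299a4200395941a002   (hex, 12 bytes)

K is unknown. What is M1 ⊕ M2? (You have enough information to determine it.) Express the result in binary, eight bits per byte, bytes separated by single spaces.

01010111 10000110 11111011 00000001 11110000 11010001 01011010 01010010 11010000 10100001 01101001 01110101

E1 ⊕ E2 = (M1 ⊕ K) ⊕ (M2 ⊕ K) = M1 ⊕ M2 — the shared key cancels under XOR.
byte 0: 64 xor 33 = 57
byte 1: af xor 29 = 86
byte 2: 22 xor d9 = fb
byte 3: 28 xor 29 = 01
byte 4: 6a xor 9a = f0
byte 5: 93 xor 42 = d1
byte 6: 5a xor 00 = 5a
byte 7: 6b xor 39 = 52
byte 8: 89 xor 59 = d0
byte 9: e0 xor 41 = a1
byte 10: c9 xor a0 = 69
byte 11: 77 xor 02 = 75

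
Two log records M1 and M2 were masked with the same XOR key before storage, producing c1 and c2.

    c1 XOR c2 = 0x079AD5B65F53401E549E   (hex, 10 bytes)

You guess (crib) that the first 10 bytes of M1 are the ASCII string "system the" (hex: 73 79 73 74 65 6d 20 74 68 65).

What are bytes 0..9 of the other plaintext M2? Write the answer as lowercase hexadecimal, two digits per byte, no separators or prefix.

Since c1 ⊕ c2 = M1 ⊕ M2, XORing with the guessed M1 bytes yields the corresponding M2 bytes: M2 = (c1 ⊕ c2) ⊕ M1.
07 ^ 73 = 74
9a ^ 79 = e3
d5 ^ 73 = a6
b6 ^ 74 = c2
5f ^ 65 = 3a
53 ^ 6d = 3e
40 ^ 20 = 60
1e ^ 74 = 6a
54 ^ 68 = 3c
9e ^ 65 = fb

74e3a6c23a3e606a3cfb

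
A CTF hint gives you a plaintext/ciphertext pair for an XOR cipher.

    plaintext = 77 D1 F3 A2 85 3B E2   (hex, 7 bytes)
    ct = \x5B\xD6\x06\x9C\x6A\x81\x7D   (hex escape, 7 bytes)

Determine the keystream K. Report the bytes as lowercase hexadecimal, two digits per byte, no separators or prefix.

Since ct = plaintext ⊕ K, XORing both sides with plaintext gives K = plaintext ⊕ ct.
77 xor 5b = 2c
d1 xor d6 = 07
f3 xor 06 = f5
a2 xor 9c = 3e
85 xor 6a = ef
3b xor 81 = ba
e2 xor 7d = 9f

2c07f53eefba9f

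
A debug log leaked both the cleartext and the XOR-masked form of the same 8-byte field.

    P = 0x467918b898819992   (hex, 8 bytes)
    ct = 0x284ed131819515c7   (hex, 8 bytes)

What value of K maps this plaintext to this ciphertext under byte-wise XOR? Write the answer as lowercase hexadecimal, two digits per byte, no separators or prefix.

6e37c98919148c55

Since ct = P ⊕ K, XORing both sides with P gives K = P ⊕ ct.
 70 ⊕  40 = 110
121 ⊕  78 =  55
 24 ⊕ 209 = 201
184 ⊕  49 = 137
152 ⊕ 129 =  25
129 ⊕ 149 =  20
153 ⊕  21 = 140
146 ⊕ 199 =  85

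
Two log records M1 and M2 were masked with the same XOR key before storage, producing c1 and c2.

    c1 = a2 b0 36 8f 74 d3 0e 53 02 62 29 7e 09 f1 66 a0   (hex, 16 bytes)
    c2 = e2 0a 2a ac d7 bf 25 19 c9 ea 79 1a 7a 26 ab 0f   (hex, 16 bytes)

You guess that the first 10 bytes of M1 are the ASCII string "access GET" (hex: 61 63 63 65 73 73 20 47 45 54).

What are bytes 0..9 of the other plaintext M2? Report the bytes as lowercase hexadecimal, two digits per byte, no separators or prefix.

21d97f46d01f0b0d8edc

First, c1 ⊕ c2 = (M1 ⊕ K) ⊕ (M2 ⊕ K) = M1 ⊕ M2, so the key drops out. Then M2 = (M1 ⊕ M2) ⊕ M1 over the first 10 bytes.
byte 0: (a2 xor e2) xor 61 = 40 xor 61 = 21
byte 1: (b0 xor 0a) xor 63 = ba xor 63 = d9
byte 2: (36 xor 2a) xor 63 = 1c xor 63 = 7f
byte 3: (8f xor ac) xor 65 = 23 xor 65 = 46
byte 4: (74 xor d7) xor 73 = a3 xor 73 = d0
byte 5: (d3 xor bf) xor 73 = 6c xor 73 = 1f
byte 6: (0e xor 25) xor 20 = 2b xor 20 = 0b
byte 7: (53 xor 19) xor 47 = 4a xor 47 = 0d
byte 8: (02 xor c9) xor 45 = cb xor 45 = 8e
byte 9: (62 xor ea) xor 54 = 88 xor 54 = dc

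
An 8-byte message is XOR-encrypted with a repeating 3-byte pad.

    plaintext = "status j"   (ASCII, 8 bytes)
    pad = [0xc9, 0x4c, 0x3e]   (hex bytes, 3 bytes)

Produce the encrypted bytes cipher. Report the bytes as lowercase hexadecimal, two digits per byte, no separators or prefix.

The 3-byte key repeats, so the effective keystream is c9 4c 3e c9 4c 3e c9 4c.
byte 0: 73 XOR c9 = ba
byte 1: 74 XOR 4c = 38
byte 2: 61 XOR 3e = 5f
byte 3: 74 XOR c9 = bd
byte 4: 75 XOR 4c = 39
byte 5: 73 XOR 3e = 4d
byte 6: 20 XOR c9 = e9
byte 7: 6a XOR 4c = 26

ba385fbd394de926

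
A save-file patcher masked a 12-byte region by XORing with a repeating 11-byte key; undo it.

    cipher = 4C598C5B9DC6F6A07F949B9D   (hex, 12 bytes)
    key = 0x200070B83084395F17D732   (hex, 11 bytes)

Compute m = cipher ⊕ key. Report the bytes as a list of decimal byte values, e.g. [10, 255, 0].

The 11-byte key repeats, so the effective keystream is 20 00 70 b8 30 84 39 5f 17 d7 32 20.
byte 0:  76 ^  32 = 108
byte 1:  89 ^   0 =  89
byte 2: 140 ^ 112 = 252
byte 3:  91 ^ 184 = 227
byte 4: 157 ^  48 = 173
byte 5: 198 ^ 132 =  66
byte 6: 246 ^  57 = 207
byte 7: 160 ^  95 = 255
byte 8: 127 ^  23 = 104
byte 9: 148 ^ 215 =  67
byte 10: 155 ^  50 = 169
byte 11: 157 ^  32 = 189

[108, 89, 252, 227, 173, 66, 207, 255, 104, 67, 169, 189]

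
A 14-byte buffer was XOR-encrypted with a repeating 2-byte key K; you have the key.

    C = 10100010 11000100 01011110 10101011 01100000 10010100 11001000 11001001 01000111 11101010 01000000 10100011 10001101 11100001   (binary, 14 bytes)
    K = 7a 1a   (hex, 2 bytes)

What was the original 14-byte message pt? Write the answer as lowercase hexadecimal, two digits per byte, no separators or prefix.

d8de24b11a8eb2d33df03ab9f7fb

The 2-byte key repeats, so the effective keystream is 7a 1a 7a 1a 7a 1a 7a 1a 7a 1a 7a 1a 7a 1a.
byte 0: a2 ⊕ 7a = d8
byte 1: c4 ⊕ 1a = de
byte 2: 5e ⊕ 7a = 24
byte 3: ab ⊕ 1a = b1
byte 4: 60 ⊕ 7a = 1a
byte 5: 94 ⊕ 1a = 8e
byte 6: c8 ⊕ 7a = b2
byte 7: c9 ⊕ 1a = d3
byte 8: 47 ⊕ 7a = 3d
byte 9: ea ⊕ 1a = f0
byte 10: 40 ⊕ 7a = 3a
byte 11: a3 ⊕ 1a = b9
byte 12: 8d ⊕ 7a = f7
byte 13: e1 ⊕ 1a = fb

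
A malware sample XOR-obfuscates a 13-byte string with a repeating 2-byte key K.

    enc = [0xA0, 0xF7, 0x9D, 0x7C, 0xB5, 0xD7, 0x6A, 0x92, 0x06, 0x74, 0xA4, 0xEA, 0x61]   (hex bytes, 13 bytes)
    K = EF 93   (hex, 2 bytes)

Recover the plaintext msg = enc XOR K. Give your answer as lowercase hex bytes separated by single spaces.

The 2-byte key repeats, so the effective keystream is ef 93 ef 93 ef 93 ef 93 ef 93 ef 93 ef.
byte 0: 10100000 ^ 11101111 = 01001111
byte 1: 11110111 ^ 10010011 = 01100100
byte 2: 10011101 ^ 11101111 = 01110010
byte 3: 01111100 ^ 10010011 = 11101111
byte 4: 10110101 ^ 11101111 = 01011010
byte 5: 11010111 ^ 10010011 = 01000100
byte 6: 01101010 ^ 11101111 = 10000101
byte 7: 10010010 ^ 10010011 = 00000001
byte 8: 00000110 ^ 11101111 = 11101001
byte 9: 01110100 ^ 10010011 = 11100111
byte 10: 10100100 ^ 11101111 = 01001011
byte 11: 11101010 ^ 10010011 = 01111001
byte 12: 01100001 ^ 11101111 = 10001110

4f 64 72 ef 5a 44 85 01 e9 e7 4b 79 8e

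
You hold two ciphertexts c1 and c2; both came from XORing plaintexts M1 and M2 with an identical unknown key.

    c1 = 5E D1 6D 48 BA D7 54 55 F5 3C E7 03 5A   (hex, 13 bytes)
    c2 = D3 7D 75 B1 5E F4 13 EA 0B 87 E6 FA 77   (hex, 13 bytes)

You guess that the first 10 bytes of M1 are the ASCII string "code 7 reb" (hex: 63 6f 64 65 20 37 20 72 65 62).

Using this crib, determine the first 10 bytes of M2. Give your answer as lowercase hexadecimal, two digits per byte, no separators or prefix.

eec37c9cc41467cd9bd9

First, c1 ⊕ c2 = (M1 ⊕ K) ⊕ (M2 ⊕ K) = M1 ⊕ M2, so the key drops out. Then M2 = (M1 ⊕ M2) ⊕ M1 over the first 10 bytes.
byte 0: (5e ^ d3) ^ 63 = 8d ^ 63 = ee
byte 1: (d1 ^ 7d) ^ 6f = ac ^ 6f = c3
byte 2: (6d ^ 75) ^ 64 = 18 ^ 64 = 7c
byte 3: (48 ^ b1) ^ 65 = f9 ^ 65 = 9c
byte 4: (ba ^ 5e) ^ 20 = e4 ^ 20 = c4
byte 5: (d7 ^ f4) ^ 37 = 23 ^ 37 = 14
byte 6: (54 ^ 13) ^ 20 = 47 ^ 20 = 67
byte 7: (55 ^ ea) ^ 72 = bf ^ 72 = cd
byte 8: (f5 ^ 0b) ^ 65 = fe ^ 65 = 9b
byte 9: (3c ^ 87) ^ 62 = bb ^ 62 = d9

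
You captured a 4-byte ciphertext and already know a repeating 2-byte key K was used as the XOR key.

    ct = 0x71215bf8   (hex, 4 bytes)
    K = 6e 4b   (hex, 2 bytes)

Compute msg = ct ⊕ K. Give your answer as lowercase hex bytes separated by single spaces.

1f 6a 35 b3

The 2-byte key repeats, so the effective keystream is 6e 4b 6e 4b.
byte 0: 01110001 ⊕ 01101110 = 00011111
byte 1: 00100001 ⊕ 01001011 = 01101010
byte 2: 01011011 ⊕ 01101110 = 00110101
byte 3: 11111000 ⊕ 01001011 = 10110011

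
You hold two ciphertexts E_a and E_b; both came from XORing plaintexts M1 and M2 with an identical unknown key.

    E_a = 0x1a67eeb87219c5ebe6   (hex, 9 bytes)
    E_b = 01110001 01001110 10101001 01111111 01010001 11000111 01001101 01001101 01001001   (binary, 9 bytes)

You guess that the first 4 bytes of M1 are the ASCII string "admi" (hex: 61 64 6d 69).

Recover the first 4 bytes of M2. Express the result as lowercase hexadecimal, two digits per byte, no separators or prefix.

First, E_a ⊕ E_b = (M1 ⊕ K) ⊕ (M2 ⊕ K) = M1 ⊕ M2, so the key drops out. Then M2 = (M1 ⊕ M2) ⊕ M1 over the first 4 bytes.
byte 0: (1a ^ 71) ^ 61 = 6b ^ 61 = 0a
byte 1: (67 ^ 4e) ^ 64 = 29 ^ 64 = 4d
byte 2: (ee ^ a9) ^ 6d = 47 ^ 6d = 2a
byte 3: (b8 ^ 7f) ^ 69 = c7 ^ 69 = ae

0a4d2aae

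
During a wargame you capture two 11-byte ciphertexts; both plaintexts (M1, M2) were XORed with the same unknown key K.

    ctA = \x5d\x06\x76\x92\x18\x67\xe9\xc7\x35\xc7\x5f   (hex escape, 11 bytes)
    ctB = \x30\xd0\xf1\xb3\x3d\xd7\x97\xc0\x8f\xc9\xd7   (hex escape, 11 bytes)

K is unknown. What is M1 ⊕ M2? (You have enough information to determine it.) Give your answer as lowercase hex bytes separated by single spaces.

ctA ⊕ ctB = (M1 ⊕ K) ⊕ (M2 ⊕ K) = M1 ⊕ M2 — the shared key cancels under XOR.
byte 0: 5d ^ 30 = 6d
byte 1: 06 ^ d0 = d6
byte 2: 76 ^ f1 = 87
byte 3: 92 ^ b3 = 21
byte 4: 18 ^ 3d = 25
byte 5: 67 ^ d7 = b0
byte 6: e9 ^ 97 = 7e
byte 7: c7 ^ c0 = 07
byte 8: 35 ^ 8f = ba
byte 9: c7 ^ c9 = 0e
byte 10: 5f ^ d7 = 88

6d d6 87 21 25 b0 7e 07 ba 0e 88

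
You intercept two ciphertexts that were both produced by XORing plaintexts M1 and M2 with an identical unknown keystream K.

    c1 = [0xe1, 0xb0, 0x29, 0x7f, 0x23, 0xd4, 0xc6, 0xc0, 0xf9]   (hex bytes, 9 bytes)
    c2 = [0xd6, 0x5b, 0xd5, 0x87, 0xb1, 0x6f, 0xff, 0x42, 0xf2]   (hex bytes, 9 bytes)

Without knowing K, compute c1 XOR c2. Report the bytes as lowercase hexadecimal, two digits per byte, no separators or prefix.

37ebfcf892bb39820b

c1 ⊕ c2 = (M1 ⊕ K) ⊕ (M2 ⊕ K) = M1 ⊕ M2 — the shared key cancels under XOR.
byte 0: e1 xor d6 = 37
byte 1: b0 xor 5b = eb
byte 2: 29 xor d5 = fc
byte 3: 7f xor 87 = f8
byte 4: 23 xor b1 = 92
byte 5: d4 xor 6f = bb
byte 6: c6 xor ff = 39
byte 7: c0 xor 42 = 82
byte 8: f9 xor f2 = 0b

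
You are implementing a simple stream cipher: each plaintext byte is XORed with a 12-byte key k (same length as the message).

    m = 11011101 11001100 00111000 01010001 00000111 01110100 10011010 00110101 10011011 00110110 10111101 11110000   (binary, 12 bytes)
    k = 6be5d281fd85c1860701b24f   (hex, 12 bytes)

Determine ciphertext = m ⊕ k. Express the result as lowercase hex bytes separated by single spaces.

b6 29 ea d0 fa f1 5b b3 9c 37 0f bf

XOR is its own inverse, so applying the key byte-wise gives the result directly.
byte 0: dd ⊕ 6b = b6
byte 1: cc ⊕ e5 = 29
byte 2: 38 ⊕ d2 = ea
byte 3: 51 ⊕ 81 = d0
byte 4: 07 ⊕ fd = fa
byte 5: 74 ⊕ 85 = f1
byte 6: 9a ⊕ c1 = 5b
byte 7: 35 ⊕ 86 = b3
byte 8: 9b ⊕ 07 = 9c
byte 9: 36 ⊕ 01 = 37
byte 10: bd ⊕ b2 = 0f
byte 11: f0 ⊕ 4f = bf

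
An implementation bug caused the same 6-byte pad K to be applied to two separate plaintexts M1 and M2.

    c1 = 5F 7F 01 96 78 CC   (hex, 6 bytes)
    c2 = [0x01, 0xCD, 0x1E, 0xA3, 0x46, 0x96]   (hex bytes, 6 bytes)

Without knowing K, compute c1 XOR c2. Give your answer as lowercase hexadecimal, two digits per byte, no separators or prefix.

5eb21f353e5a

c1 ⊕ c2 = (M1 ⊕ K) ⊕ (M2 ⊕ K) = M1 ⊕ M2 — the shared key cancels under XOR.
byte 0: 01011111 XOR 00000001 = 01011110
byte 1: 01111111 XOR 11001101 = 10110010
byte 2: 00000001 XOR 00011110 = 00011111
byte 3: 10010110 XOR 10100011 = 00110101
byte 4: 01111000 XOR 01000110 = 00111110
byte 5: 11001100 XOR 10010110 = 01011010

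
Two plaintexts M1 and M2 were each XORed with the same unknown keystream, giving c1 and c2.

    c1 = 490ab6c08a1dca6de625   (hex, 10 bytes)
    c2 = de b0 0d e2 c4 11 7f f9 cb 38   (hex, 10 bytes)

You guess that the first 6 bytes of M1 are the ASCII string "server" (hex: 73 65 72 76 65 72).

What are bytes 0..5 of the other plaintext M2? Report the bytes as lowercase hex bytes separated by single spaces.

e4 df c9 54 2b 7e

First, c1 ⊕ c2 = (M1 ⊕ K) ⊕ (M2 ⊕ K) = M1 ⊕ M2, so the key drops out. Then M2 = (M1 ⊕ M2) ⊕ M1 over the first 6 bytes.
byte 0: (49 ⊕ de) ⊕ 73 = 97 ⊕ 73 = e4
byte 1: (0a ⊕ b0) ⊕ 65 = ba ⊕ 65 = df
byte 2: (b6 ⊕ 0d) ⊕ 72 = bb ⊕ 72 = c9
byte 3: (c0 ⊕ e2) ⊕ 76 = 22 ⊕ 76 = 54
byte 4: (8a ⊕ c4) ⊕ 65 = 4e ⊕ 65 = 2b
byte 5: (1d ⊕ 11) ⊕ 72 = 0c ⊕ 72 = 7e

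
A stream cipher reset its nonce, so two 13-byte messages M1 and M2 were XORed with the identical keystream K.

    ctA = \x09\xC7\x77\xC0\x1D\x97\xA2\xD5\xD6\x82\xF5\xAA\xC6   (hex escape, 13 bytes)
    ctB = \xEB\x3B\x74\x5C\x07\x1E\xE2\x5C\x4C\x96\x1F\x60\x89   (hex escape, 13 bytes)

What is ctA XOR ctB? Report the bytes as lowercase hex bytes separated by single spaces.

ctA ⊕ ctB = (M1 ⊕ K) ⊕ (M2 ⊕ K) = M1 ⊕ M2 — the shared key cancels under XOR.
09 xor eb = e2
c7 xor 3b = fc
77 xor 74 = 03
c0 xor 5c = 9c
1d xor 07 = 1a
97 xor 1e = 89
a2 xor e2 = 40
d5 xor 5c = 89
d6 xor 4c = 9a
82 xor 96 = 14
f5 xor 1f = ea
aa xor 60 = ca
c6 xor 89 = 4f

e2 fc 03 9c 1a 89 40 89 9a 14 ea ca 4f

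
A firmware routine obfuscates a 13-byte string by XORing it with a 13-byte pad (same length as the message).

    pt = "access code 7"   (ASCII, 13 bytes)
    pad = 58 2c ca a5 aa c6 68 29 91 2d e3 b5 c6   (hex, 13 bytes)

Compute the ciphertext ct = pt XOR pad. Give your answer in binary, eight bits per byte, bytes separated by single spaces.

61 ⊕ 58 = 39
63 ⊕ 2c = 4f
63 ⊕ ca = a9
65 ⊕ a5 = c0
73 ⊕ aa = d9
73 ⊕ c6 = b5
20 ⊕ 68 = 48
63 ⊕ 29 = 4a
6f ⊕ 91 = fe
64 ⊕ 2d = 49
65 ⊕ e3 = 86
20 ⊕ b5 = 95
37 ⊕ c6 = f1

00111001 01001111 10101001 11000000 11011001 10110101 01001000 01001010 11111110 01001001 10000110 10010101 11110001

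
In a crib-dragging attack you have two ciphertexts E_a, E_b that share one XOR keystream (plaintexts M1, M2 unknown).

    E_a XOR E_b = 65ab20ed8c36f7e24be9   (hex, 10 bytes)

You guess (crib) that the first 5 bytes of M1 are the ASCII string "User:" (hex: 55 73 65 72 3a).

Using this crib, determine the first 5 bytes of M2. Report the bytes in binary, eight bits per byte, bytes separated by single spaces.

Since E_a ⊕ E_b = M1 ⊕ M2, XORing with the guessed M1 bytes yields the corresponding M2 bytes: M2 = (E_a ⊕ E_b) ⊕ M1.
byte 0: 65 ^ 55 = 30
byte 1: ab ^ 73 = d8
byte 2: 20 ^ 65 = 45
byte 3: ed ^ 72 = 9f
byte 4: 8c ^ 3a = b6

00110000 11011000 01000101 10011111 10110110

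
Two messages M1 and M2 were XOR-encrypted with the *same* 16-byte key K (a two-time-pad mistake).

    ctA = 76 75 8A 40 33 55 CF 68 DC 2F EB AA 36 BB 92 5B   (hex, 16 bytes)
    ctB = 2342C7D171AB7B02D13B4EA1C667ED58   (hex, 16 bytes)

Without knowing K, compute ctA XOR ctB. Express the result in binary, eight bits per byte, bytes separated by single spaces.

01010101 00110111 01001101 10010001 01000010 11111110 10110100 01101010 00001101 00010100 10100101 00001011 11110000 11011100 01111111 00000011

ctA ⊕ ctB = (M1 ⊕ K) ⊕ (M2 ⊕ K) = M1 ⊕ M2 — the shared key cancels under XOR.
byte 0: 01110110 ^ 00100011 = 01010101
byte 1: 01110101 ^ 01000010 = 00110111
byte 2: 10001010 ^ 11000111 = 01001101
byte 3: 01000000 ^ 11010001 = 10010001
byte 4: 00110011 ^ 01110001 = 01000010
byte 5: 01010101 ^ 10101011 = 11111110
byte 6: 11001111 ^ 01111011 = 10110100
byte 7: 01101000 ^ 00000010 = 01101010
byte 8: 11011100 ^ 11010001 = 00001101
byte 9: 00101111 ^ 00111011 = 00010100
byte 10: 11101011 ^ 01001110 = 10100101
byte 11: 10101010 ^ 10100001 = 00001011
byte 12: 00110110 ^ 11000110 = 11110000
byte 13: 10111011 ^ 01100111 = 11011100
byte 14: 10010010 ^ 11101101 = 01111111
byte 15: 01011011 ^ 01011000 = 00000011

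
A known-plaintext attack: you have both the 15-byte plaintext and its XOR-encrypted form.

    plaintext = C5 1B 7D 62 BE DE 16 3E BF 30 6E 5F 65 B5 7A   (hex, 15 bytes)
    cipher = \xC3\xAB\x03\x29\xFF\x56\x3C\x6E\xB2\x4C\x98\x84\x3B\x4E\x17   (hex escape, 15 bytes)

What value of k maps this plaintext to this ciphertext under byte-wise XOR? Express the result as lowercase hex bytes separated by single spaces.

06 b0 7e 4b 41 88 2a 50 0d 7c f6 db 5e fb 6d

Since cipher = plaintext ⊕ k, XORing both sides with plaintext gives k = plaintext ⊕ cipher.
c5 ⊕ c3 = 06
1b ⊕ ab = b0
7d ⊕ 03 = 7e
62 ⊕ 29 = 4b
be ⊕ ff = 41
de ⊕ 56 = 88
16 ⊕ 3c = 2a
3e ⊕ 6e = 50
bf ⊕ b2 = 0d
30 ⊕ 4c = 7c
6e ⊕ 98 = f6
5f ⊕ 84 = db
65 ⊕ 3b = 5e
b5 ⊕ 4e = fb
7a ⊕ 17 = 6d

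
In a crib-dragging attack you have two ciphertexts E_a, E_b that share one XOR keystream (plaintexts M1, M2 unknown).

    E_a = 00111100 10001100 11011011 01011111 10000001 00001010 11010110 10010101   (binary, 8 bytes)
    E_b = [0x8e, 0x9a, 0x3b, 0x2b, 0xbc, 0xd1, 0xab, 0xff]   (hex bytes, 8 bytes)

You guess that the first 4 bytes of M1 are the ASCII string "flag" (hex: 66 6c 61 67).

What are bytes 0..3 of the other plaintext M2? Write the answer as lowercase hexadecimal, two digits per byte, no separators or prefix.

First, E_a ⊕ E_b = (M1 ⊕ K) ⊕ (M2 ⊕ K) = M1 ⊕ M2, so the key drops out. Then M2 = (M1 ⊕ M2) ⊕ M1 over the first 4 bytes.
byte 0: (3c ⊕ 8e) ⊕ 66 = b2 ⊕ 66 = d4
byte 1: (8c ⊕ 9a) ⊕ 6c = 16 ⊕ 6c = 7a
byte 2: (db ⊕ 3b) ⊕ 61 = e0 ⊕ 61 = 81
byte 3: (5f ⊕ 2b) ⊕ 67 = 74 ⊕ 67 = 13

d47a8113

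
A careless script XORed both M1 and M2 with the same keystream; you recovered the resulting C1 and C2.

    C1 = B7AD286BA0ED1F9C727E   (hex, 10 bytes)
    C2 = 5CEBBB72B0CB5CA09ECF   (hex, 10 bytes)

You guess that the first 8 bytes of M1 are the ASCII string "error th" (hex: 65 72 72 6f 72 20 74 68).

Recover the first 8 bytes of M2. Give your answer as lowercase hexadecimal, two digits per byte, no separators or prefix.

First, C1 ⊕ C2 = (M1 ⊕ K) ⊕ (M2 ⊕ K) = M1 ⊕ M2, so the key drops out. Then M2 = (M1 ⊕ M2) ⊕ M1 over the first 8 bytes.
byte 0: (b7 ⊕ 5c) ⊕ 65 = eb ⊕ 65 = 8e
byte 1: (ad ⊕ eb) ⊕ 72 = 46 ⊕ 72 = 34
byte 2: (28 ⊕ bb) ⊕ 72 = 93 ⊕ 72 = e1
byte 3: (6b ⊕ 72) ⊕ 6f = 19 ⊕ 6f = 76
byte 4: (a0 ⊕ b0) ⊕ 72 = 10 ⊕ 72 = 62
byte 5: (ed ⊕ cb) ⊕ 20 = 26 ⊕ 20 = 06
byte 6: (1f ⊕ 5c) ⊕ 74 = 43 ⊕ 74 = 37
byte 7: (9c ⊕ a0) ⊕ 68 = 3c ⊕ 68 = 54

8e34e17662063754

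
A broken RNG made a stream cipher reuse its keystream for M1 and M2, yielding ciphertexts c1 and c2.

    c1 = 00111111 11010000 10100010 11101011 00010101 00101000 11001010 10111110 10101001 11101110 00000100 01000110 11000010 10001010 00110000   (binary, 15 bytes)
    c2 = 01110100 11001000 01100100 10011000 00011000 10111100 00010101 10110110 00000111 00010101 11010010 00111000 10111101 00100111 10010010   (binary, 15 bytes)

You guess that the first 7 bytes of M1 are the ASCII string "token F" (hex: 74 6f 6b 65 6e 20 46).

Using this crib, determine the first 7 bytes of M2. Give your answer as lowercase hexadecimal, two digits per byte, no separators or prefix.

3f77ad1663b499

First, c1 ⊕ c2 = (M1 ⊕ K) ⊕ (M2 ⊕ K) = M1 ⊕ M2, so the key drops out. Then M2 = (M1 ⊕ M2) ⊕ M1 over the first 7 bytes.
byte 0: (3f XOR 74) XOR 74 = 4b XOR 74 = 3f
byte 1: (d0 XOR c8) XOR 6f = 18 XOR 6f = 77
byte 2: (a2 XOR 64) XOR 6b = c6 XOR 6b = ad
byte 3: (eb XOR 98) XOR 65 = 73 XOR 65 = 16
byte 4: (15 XOR 18) XOR 6e = 0d XOR 6e = 63
byte 5: (28 XOR bc) XOR 20 = 94 XOR 20 = b4
byte 6: (ca XOR 15) XOR 46 = df XOR 46 = 99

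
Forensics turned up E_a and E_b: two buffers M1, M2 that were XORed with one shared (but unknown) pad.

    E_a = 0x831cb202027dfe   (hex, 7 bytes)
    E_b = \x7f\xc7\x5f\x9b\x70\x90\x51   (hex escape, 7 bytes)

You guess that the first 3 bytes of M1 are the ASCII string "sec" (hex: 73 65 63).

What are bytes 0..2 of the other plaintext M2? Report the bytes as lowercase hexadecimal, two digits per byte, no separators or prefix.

First, E_a ⊕ E_b = (M1 ⊕ K) ⊕ (M2 ⊕ K) = M1 ⊕ M2, so the key drops out. Then M2 = (M1 ⊕ M2) ⊕ M1 over the first 3 bytes.
byte 0: (83 XOR 7f) XOR 73 = fc XOR 73 = 8f
byte 1: (1c XOR c7) XOR 65 = db XOR 65 = be
byte 2: (b2 XOR 5f) XOR 63 = ed XOR 63 = 8e

8fbe8e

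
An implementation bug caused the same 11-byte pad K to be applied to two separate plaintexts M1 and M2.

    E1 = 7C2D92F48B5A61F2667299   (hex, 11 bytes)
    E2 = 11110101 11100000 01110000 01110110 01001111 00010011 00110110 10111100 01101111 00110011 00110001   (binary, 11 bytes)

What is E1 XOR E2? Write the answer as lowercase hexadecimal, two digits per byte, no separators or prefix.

89cde282c449574e0941a8

E1 ⊕ E2 = (M1 ⊕ K) ⊕ (M2 ⊕ K) = M1 ⊕ M2 — the shared key cancels under XOR.
7c ^ f5 = 89
2d ^ e0 = cd
92 ^ 70 = e2
f4 ^ 76 = 82
8b ^ 4f = c4
5a ^ 13 = 49
61 ^ 36 = 57
f2 ^ bc = 4e
66 ^ 6f = 09
72 ^ 33 = 41
99 ^ 31 = a8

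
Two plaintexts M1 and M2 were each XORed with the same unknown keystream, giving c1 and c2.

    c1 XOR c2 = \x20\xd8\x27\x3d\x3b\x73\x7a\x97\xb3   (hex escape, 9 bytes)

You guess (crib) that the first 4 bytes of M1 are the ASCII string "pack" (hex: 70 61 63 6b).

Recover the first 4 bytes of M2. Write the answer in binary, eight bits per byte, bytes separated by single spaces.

Since c1 ⊕ c2 = M1 ⊕ M2, XORing with the guessed M1 bytes yields the corresponding M2 bytes: M2 = (c1 ⊕ c2) ⊕ M1.
byte 0: 20 XOR 70 = 50
byte 1: d8 XOR 61 = b9
byte 2: 27 XOR 63 = 44
byte 3: 3d XOR 6b = 56

01010000 10111001 01000100 01010110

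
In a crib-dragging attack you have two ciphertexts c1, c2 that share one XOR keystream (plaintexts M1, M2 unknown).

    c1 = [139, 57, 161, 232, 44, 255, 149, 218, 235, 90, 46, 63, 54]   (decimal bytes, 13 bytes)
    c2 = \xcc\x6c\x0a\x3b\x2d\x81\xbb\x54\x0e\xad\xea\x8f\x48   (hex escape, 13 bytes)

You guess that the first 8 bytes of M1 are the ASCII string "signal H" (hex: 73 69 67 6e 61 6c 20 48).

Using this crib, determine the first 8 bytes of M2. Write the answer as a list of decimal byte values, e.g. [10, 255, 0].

[52, 60, 204, 189, 96, 18, 14, 198]

First, c1 ⊕ c2 = (M1 ⊕ K) ⊕ (M2 ⊕ K) = M1 ⊕ M2, so the key drops out. Then M2 = (M1 ⊕ M2) ⊕ M1 over the first 8 bytes.
byte 0: (8b ^ cc) ^ 73 = 47 ^ 73 = 34
byte 1: (39 ^ 6c) ^ 69 = 55 ^ 69 = 3c
byte 2: (a1 ^ 0a) ^ 67 = ab ^ 67 = cc
byte 3: (e8 ^ 3b) ^ 6e = d3 ^ 6e = bd
byte 4: (2c ^ 2d) ^ 61 = 01 ^ 61 = 60
byte 5: (ff ^ 81) ^ 6c = 7e ^ 6c = 12
byte 6: (95 ^ bb) ^ 20 = 2e ^ 20 = 0e
byte 7: (da ^ 54) ^ 48 = 8e ^ 48 = c6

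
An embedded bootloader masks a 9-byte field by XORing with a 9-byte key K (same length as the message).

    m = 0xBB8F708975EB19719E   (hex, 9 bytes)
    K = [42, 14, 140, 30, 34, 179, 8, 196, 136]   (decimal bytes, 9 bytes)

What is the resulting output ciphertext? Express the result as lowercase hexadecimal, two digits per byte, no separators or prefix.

9181fc97575811b516

bb XOR 2a = 91
8f XOR 0e = 81
70 XOR 8c = fc
89 XOR 1e = 97
75 XOR 22 = 57
eb XOR b3 = 58
19 XOR 08 = 11
71 XOR c4 = b5
9e XOR 88 = 16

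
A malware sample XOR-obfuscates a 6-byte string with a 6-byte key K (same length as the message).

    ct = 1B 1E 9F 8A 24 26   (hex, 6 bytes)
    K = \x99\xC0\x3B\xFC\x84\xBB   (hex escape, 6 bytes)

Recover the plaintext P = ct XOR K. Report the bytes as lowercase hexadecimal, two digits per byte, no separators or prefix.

82dea476a09d

1b ^ 99 = 82
1e ^ c0 = de
9f ^ 3b = a4
8a ^ fc = 76
24 ^ 84 = a0
26 ^ bb = 9d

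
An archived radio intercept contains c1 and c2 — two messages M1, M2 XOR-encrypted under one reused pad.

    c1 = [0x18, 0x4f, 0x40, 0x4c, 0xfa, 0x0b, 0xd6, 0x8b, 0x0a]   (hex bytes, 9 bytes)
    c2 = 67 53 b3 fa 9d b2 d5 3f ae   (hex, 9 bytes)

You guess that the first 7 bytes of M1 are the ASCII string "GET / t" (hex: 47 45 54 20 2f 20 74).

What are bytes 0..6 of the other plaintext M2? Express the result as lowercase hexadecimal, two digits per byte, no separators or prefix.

3859a796489977

First, c1 ⊕ c2 = (M1 ⊕ K) ⊕ (M2 ⊕ K) = M1 ⊕ M2, so the key drops out. Then M2 = (M1 ⊕ M2) ⊕ M1 over the first 7 bytes.
byte 0: (18 ⊕ 67) ⊕ 47 = 7f ⊕ 47 = 38
byte 1: (4f ⊕ 53) ⊕ 45 = 1c ⊕ 45 = 59
byte 2: (40 ⊕ b3) ⊕ 54 = f3 ⊕ 54 = a7
byte 3: (4c ⊕ fa) ⊕ 20 = b6 ⊕ 20 = 96
byte 4: (fa ⊕ 9d) ⊕ 2f = 67 ⊕ 2f = 48
byte 5: (0b ⊕ b2) ⊕ 20 = b9 ⊕ 20 = 99
byte 6: (d6 ⊕ d5) ⊕ 74 = 03 ⊕ 74 = 77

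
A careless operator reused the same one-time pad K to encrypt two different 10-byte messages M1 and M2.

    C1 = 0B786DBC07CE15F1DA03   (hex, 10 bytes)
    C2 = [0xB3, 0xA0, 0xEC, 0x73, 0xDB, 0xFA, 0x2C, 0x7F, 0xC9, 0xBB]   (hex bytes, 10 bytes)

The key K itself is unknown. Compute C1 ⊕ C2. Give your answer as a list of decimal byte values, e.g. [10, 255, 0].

C1 ⊕ C2 = (M1 ⊕ K) ⊕ (M2 ⊕ K) = M1 ⊕ M2 — the shared key cancels under XOR.
0b ⊕ b3 = b8
78 ⊕ a0 = d8
6d ⊕ ec = 81
bc ⊕ 73 = cf
07 ⊕ db = dc
ce ⊕ fa = 34
15 ⊕ 2c = 39
f1 ⊕ 7f = 8e
da ⊕ c9 = 13
03 ⊕ bb = b8

[184, 216, 129, 207, 220, 52, 57, 142, 19, 184]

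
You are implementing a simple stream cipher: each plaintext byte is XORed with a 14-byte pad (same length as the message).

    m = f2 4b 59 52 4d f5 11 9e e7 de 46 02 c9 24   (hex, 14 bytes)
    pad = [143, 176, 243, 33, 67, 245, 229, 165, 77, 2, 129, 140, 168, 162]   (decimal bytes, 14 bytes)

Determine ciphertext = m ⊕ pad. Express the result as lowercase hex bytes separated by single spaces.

7d fb aa 73 0e 00 f4 3b aa dc c7 8e 61 86

11110010 ^ 10001111 = 01111101
01001011 ^ 10110000 = 11111011
01011001 ^ 11110011 = 10101010
01010010 ^ 00100001 = 01110011
01001101 ^ 01000011 = 00001110
11110101 ^ 11110101 = 00000000
00010001 ^ 11100101 = 11110100
10011110 ^ 10100101 = 00111011
11100111 ^ 01001101 = 10101010
11011110 ^ 00000010 = 11011100
01000110 ^ 10000001 = 11000111
00000010 ^ 10001100 = 10001110
11001001 ^ 10101000 = 01100001
00100100 ^ 10100010 = 10000110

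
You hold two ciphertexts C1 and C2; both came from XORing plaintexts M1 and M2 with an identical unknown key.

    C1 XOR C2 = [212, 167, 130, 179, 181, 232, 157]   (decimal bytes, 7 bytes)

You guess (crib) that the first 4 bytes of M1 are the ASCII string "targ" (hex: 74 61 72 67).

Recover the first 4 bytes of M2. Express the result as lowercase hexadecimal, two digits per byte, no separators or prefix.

a0c6f0d4

Since C1 ⊕ C2 = M1 ⊕ M2, XORing with the guessed M1 bytes yields the corresponding M2 bytes: M2 = (C1 ⊕ C2) ⊕ M1.
byte 0: d4 XOR 74 = a0
byte 1: a7 XOR 61 = c6
byte 2: 82 XOR 72 = f0
byte 3: b3 XOR 67 = d4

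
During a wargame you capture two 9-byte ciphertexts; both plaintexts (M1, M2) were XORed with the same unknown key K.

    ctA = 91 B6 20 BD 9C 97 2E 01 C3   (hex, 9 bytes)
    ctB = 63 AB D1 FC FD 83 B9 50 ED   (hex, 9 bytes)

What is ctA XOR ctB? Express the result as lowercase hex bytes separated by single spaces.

ctA ⊕ ctB = (M1 ⊕ K) ⊕ (M2 ⊕ K) = M1 ⊕ M2 — the shared key cancels under XOR.
10010001 ⊕ 01100011 = 11110010
10110110 ⊕ 10101011 = 00011101
00100000 ⊕ 11010001 = 11110001
10111101 ⊕ 11111100 = 01000001
10011100 ⊕ 11111101 = 01100001
10010111 ⊕ 10000011 = 00010100
00101110 ⊕ 10111001 = 10010111
00000001 ⊕ 01010000 = 01010001
11000011 ⊕ 11101101 = 00101110

f2 1d f1 41 61 14 97 51 2e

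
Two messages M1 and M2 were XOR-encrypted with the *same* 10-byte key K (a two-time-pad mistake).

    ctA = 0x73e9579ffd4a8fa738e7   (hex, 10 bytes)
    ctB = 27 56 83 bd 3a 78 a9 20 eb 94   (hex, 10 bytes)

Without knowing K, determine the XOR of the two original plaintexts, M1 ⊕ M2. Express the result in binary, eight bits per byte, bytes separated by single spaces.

01010100 10111111 11010100 00100010 11000111 00110010 00100110 10000111 11010011 01110011

ctA ⊕ ctB = (M1 ⊕ K) ⊕ (M2 ⊕ K) = M1 ⊕ M2 — the shared key cancels under XOR.
01110011 ^ 00100111 = 01010100
11101001 ^ 01010110 = 10111111
01010111 ^ 10000011 = 11010100
10011111 ^ 10111101 = 00100010
11111101 ^ 00111010 = 11000111
01001010 ^ 01111000 = 00110010
10001111 ^ 10101001 = 00100110
10100111 ^ 00100000 = 10000111
00111000 ^ 11101011 = 11010011
11100111 ^ 10010100 = 01110011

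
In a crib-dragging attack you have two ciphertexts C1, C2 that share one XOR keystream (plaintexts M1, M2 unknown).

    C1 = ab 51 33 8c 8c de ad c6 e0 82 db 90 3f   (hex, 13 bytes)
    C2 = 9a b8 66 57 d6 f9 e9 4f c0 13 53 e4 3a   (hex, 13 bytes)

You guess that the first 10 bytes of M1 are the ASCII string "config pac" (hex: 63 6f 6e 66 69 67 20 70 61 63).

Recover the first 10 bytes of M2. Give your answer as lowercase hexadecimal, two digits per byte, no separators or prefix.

52863bbd334064f941f2

First, C1 ⊕ C2 = (M1 ⊕ K) ⊕ (M2 ⊕ K) = M1 ⊕ M2, so the key drops out. Then M2 = (M1 ⊕ M2) ⊕ M1 over the first 10 bytes.
byte 0: (ab ^ 9a) ^ 63 = 31 ^ 63 = 52
byte 1: (51 ^ b8) ^ 6f = e9 ^ 6f = 86
byte 2: (33 ^ 66) ^ 6e = 55 ^ 6e = 3b
byte 3: (8c ^ 57) ^ 66 = db ^ 66 = bd
byte 4: (8c ^ d6) ^ 69 = 5a ^ 69 = 33
byte 5: (de ^ f9) ^ 67 = 27 ^ 67 = 40
byte 6: (ad ^ e9) ^ 20 = 44 ^ 20 = 64
byte 7: (c6 ^ 4f) ^ 70 = 89 ^ 70 = f9
byte 8: (e0 ^ c0) ^ 61 = 20 ^ 61 = 41
byte 9: (82 ^ 13) ^ 63 = 91 ^ 63 = f2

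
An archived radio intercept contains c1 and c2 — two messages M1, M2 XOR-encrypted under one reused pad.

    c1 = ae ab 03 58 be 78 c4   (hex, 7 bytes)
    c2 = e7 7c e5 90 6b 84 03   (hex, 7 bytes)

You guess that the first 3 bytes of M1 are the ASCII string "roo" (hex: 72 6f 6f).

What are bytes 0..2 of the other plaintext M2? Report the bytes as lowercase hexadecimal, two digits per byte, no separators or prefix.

3bb889

First, c1 ⊕ c2 = (M1 ⊕ K) ⊕ (M2 ⊕ K) = M1 ⊕ M2, so the key drops out. Then M2 = (M1 ⊕ M2) ⊕ M1 over the first 3 bytes.
byte 0: (ae xor e7) xor 72 = 49 xor 72 = 3b
byte 1: (ab xor 7c) xor 6f = d7 xor 6f = b8
byte 2: (03 xor e5) xor 6f = e6 xor 6f = 89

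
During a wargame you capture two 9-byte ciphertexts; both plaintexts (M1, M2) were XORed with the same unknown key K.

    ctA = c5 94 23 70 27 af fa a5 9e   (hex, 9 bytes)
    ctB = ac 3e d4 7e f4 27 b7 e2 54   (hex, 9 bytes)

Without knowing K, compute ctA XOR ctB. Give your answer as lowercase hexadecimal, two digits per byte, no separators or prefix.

69aaf70ed3884d47ca

ctA ⊕ ctB = (M1 ⊕ K) ⊕ (M2 ⊕ K) = M1 ⊕ M2 — the shared key cancels under XOR.
byte 0: c5 xor ac = 69
byte 1: 94 xor 3e = aa
byte 2: 23 xor d4 = f7
byte 3: 70 xor 7e = 0e
byte 4: 27 xor f4 = d3
byte 5: af xor 27 = 88
byte 6: fa xor b7 = 4d
byte 7: a5 xor e2 = 47
byte 8: 9e xor 54 = ca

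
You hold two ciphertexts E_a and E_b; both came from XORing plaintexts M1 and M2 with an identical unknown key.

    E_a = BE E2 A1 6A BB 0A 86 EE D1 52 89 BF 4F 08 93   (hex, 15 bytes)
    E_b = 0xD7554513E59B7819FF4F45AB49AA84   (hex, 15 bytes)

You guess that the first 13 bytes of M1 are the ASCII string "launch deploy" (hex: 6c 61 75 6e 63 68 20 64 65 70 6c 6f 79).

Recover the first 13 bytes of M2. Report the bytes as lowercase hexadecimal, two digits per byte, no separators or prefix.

First, E_a ⊕ E_b = (M1 ⊕ K) ⊕ (M2 ⊕ K) = M1 ⊕ M2, so the key drops out. Then M2 = (M1 ⊕ M2) ⊕ M1 over the first 13 bytes.
byte 0: (be XOR d7) XOR 6c = 69 XOR 6c = 05
byte 1: (e2 XOR 55) XOR 61 = b7 XOR 61 = d6
byte 2: (a1 XOR 45) XOR 75 = e4 XOR 75 = 91
byte 3: (6a XOR 13) XOR 6e = 79 XOR 6e = 17
byte 4: (bb XOR e5) XOR 63 = 5e XOR 63 = 3d
byte 5: (0a XOR 9b) XOR 68 = 91 XOR 68 = f9
byte 6: (86 XOR 78) XOR 20 = fe XOR 20 = de
byte 7: (ee XOR 19) XOR 64 = f7 XOR 64 = 93
byte 8: (d1 XOR ff) XOR 65 = 2e XOR 65 = 4b
byte 9: (52 XOR 4f) XOR 70 = 1d XOR 70 = 6d
byte 10: (89 XOR 45) XOR 6c = cc XOR 6c = a0
byte 11: (bf XOR ab) XOR 6f = 14 XOR 6f = 7b
byte 12: (4f XOR 49) XOR 79 = 06 XOR 79 = 7f

05d691173df9de934b6da07b7f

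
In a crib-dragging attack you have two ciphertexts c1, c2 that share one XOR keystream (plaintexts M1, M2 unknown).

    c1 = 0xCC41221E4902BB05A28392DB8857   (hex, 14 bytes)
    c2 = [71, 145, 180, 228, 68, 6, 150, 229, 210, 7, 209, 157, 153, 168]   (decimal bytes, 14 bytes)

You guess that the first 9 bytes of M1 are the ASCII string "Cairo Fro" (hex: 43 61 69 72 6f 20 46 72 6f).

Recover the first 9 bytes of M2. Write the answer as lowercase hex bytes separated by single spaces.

First, c1 ⊕ c2 = (M1 ⊕ K) ⊕ (M2 ⊕ K) = M1 ⊕ M2, so the key drops out. Then M2 = (M1 ⊕ M2) ⊕ M1 over the first 9 bytes.
byte 0: (cc XOR 47) XOR 43 = 8b XOR 43 = c8
byte 1: (41 XOR 91) XOR 61 = d0 XOR 61 = b1
byte 2: (22 XOR b4) XOR 69 = 96 XOR 69 = ff
byte 3: (1e XOR e4) XOR 72 = fa XOR 72 = 88
byte 4: (49 XOR 44) XOR 6f = 0d XOR 6f = 62
byte 5: (02 XOR 06) XOR 20 = 04 XOR 20 = 24
byte 6: (bb XOR 96) XOR 46 = 2d XOR 46 = 6b
byte 7: (05 XOR e5) XOR 72 = e0 XOR 72 = 92
byte 8: (a2 XOR d2) XOR 6f = 70 XOR 6f = 1f

c8 b1 ff 88 62 24 6b 92 1f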